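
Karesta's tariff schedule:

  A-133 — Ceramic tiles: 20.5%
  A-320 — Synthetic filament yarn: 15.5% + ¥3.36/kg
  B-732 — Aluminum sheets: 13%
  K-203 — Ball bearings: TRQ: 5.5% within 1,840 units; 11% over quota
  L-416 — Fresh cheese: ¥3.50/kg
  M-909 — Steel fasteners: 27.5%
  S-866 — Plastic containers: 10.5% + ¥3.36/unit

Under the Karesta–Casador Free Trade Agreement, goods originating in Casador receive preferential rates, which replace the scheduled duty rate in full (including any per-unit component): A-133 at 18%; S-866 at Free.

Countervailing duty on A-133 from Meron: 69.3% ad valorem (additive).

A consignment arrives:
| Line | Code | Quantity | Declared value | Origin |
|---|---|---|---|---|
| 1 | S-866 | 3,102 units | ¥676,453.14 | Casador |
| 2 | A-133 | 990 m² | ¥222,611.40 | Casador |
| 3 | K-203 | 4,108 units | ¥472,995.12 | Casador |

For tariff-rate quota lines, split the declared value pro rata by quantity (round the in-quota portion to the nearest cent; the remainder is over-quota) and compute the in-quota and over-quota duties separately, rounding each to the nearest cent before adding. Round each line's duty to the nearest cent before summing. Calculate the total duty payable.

Line 1 (S-866, Casador, 3,102 units, ¥676,453.14):
Base rate for S-866 is 10.5% + ¥3.36/unit.
Origin Casador qualifies under the Karesta–Casador agreement and S-866 is covered: preferential rate Free applies instead.
Duty = ¥676,453.14 × 0% = ¥0.00.
Line 2 (A-133, Casador, 990 m², ¥222,611.40):
Base rate for A-133 is 20.5%.
Origin Casador qualifies under the Karesta–Casador agreement and A-133 is covered: preferential rate 18% applies instead.
The additional-duty order on A-133 targets Meron, not Casador; it does not apply.
Duty = ¥222,611.40 × 18% = ¥40,070.05.
Line 3 (K-203, Casador, 4,108 units, ¥472,995.12):
Code K-203 is under a tariff-rate quota (threshold 1,840 units). In-quota: 1,840 units at 5.5%; over-quota: 2,268 units at 11%.
Pro-rata value split: in-quota = ¥472,995.12 × 1,840/4,108 = ¥211,857.60; over-quota = ¥472,995.12 − ¥211,857.60 = ¥261,137.52.
In-quota duty = ¥211,857.60 × 5.5% = ¥11,652.17. Over-quota duty = ¥261,137.52 × 11% = ¥28,725.13.
Line duty = ¥11,652.17 + ¥28,725.13 = ¥40,377.30.
Total = ¥0.00 + ¥40,070.05 + ¥40,377.30 = ¥80,447.35.

¥80,447.35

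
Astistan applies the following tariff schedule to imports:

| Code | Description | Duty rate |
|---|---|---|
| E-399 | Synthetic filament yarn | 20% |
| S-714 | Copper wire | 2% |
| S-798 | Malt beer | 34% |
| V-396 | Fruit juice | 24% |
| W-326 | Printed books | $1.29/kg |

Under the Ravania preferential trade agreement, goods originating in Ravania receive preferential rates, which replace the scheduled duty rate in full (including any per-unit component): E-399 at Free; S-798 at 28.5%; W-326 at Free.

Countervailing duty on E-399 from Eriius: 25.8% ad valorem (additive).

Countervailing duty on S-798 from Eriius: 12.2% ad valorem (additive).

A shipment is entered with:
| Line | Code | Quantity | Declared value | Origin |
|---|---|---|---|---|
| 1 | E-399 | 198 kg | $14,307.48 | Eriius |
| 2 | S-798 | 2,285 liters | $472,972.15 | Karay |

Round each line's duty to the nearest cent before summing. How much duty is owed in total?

Line 1 (E-399, Eriius, 198 kg, $14,307.48):
Base rate for E-399 is 20%.
E-399 has an FTA preferential rate, but origin Eriius is not Ravania; base rate stands.
Additional duty on E-399 from Eriius: +25.8%. Applied ad valorem rate: 20% + 25.8% = 45.8%.
Duty = $14,307.48 × 45.8% = $6,552.83.
Line 2 (S-798, Karay, 2,285 liters, $472,972.15):
Base rate for S-798 is 34%.
S-798 has an FTA preferential rate, but origin Karay is not Ravania; base rate stands.
The additional-duty order on S-798 targets Eriius, not Karay; it does not apply.
Duty = $472,972.15 × 34% = $160,810.53.
Total = $6,552.83 + $160,810.53 = $167,363.36.

$167,363.36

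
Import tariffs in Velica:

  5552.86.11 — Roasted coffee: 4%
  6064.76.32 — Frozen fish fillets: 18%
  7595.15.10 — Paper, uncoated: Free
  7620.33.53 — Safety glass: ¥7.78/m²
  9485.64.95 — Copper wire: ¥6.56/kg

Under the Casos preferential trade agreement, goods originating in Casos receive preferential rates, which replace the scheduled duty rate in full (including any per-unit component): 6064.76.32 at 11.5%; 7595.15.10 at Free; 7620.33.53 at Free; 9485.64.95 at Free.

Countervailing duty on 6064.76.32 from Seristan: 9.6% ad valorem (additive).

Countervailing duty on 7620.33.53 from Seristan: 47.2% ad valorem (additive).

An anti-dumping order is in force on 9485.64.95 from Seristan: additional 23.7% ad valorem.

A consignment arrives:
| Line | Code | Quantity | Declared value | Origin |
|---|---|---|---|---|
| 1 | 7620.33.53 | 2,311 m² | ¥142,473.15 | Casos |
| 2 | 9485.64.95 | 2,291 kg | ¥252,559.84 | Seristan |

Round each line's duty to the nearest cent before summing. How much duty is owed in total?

Line 1 (7620.33.53, Casos, 2,311 m², ¥142,473.15):
Base rate for 7620.33.53 is ¥7.78/m².
Origin Casos qualifies under the Velica–Casos agreement and 7620.33.53 is covered: preferential rate Free applies instead.
The additional-duty order on 7620.33.53 targets Seristan, not Casos; it does not apply.
Duty = ¥142,473.15 × 0% = ¥0.00.
Line 2 (9485.64.95, Seristan, 2,291 kg, ¥252,559.84):
Base rate for 9485.64.95 is ¥6.56/kg.
9485.64.95 has an FTA preferential rate, but origin Seristan is not Casos; base rate stands.
Additional duty on 9485.64.95 from Seristan: +23.7% ad valorem. Applied ad valorem rate = 23.7%.
Duty = ¥252,559.84 × 23.7% + 2,291 × ¥6.56 = ¥74,885.64.
Total = ¥0.00 + ¥74,885.64 = ¥74,885.64.

¥74,885.64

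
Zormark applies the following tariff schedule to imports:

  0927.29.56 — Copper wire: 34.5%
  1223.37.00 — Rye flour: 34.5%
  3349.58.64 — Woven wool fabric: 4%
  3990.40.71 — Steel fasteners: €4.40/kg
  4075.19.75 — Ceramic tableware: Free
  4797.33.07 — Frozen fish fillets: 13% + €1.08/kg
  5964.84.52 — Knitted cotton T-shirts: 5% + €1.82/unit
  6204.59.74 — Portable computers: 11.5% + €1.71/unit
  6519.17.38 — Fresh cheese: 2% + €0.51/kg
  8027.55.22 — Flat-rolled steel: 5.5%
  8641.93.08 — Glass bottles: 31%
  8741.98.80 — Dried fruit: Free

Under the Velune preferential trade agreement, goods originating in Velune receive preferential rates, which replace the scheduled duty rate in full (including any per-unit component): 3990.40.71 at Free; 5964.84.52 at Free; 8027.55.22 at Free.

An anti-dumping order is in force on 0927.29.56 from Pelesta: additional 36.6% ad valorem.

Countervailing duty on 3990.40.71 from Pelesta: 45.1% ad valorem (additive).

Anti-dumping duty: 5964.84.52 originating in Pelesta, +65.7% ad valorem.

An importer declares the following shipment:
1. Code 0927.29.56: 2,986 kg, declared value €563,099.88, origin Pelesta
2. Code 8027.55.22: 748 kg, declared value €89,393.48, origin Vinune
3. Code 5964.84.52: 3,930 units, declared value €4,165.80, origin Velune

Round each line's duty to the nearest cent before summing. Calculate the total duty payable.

Line 1 (0927.29.56, Pelesta, 2,986 kg, €563,099.88):
Base rate for 0927.29.56 is 34.5%.
Additional duty on 0927.29.56 from Pelesta: +36.6%. Applied ad valorem rate: 34.5% + 36.6% = 71.1%.
Duty = €563,099.88 × 71.1% = €400,364.01.
Line 2 (8027.55.22, Vinune, 748 kg, €89,393.48):
Base rate for 8027.55.22 is 5.5%.
8027.55.22 has an FTA preferential rate, but origin Vinune is not Velune; base rate stands.
Duty = €89,393.48 × 5.5% = €4,916.64.
Line 3 (5964.84.52, Velune, 3,930 units, €4,165.80):
Base rate for 5964.84.52 is 5% + €1.82/unit.
Origin Velune qualifies under the Zormark–Velune agreement and 5964.84.52 is covered: preferential rate Free applies instead.
The additional-duty order on 5964.84.52 targets Pelesta, not Velune; it does not apply.
Duty = €4,165.80 × 0% = €0.00.
Total = €400,364.01 + €4,916.64 + €0.00 = €405,280.65.

€405,280.65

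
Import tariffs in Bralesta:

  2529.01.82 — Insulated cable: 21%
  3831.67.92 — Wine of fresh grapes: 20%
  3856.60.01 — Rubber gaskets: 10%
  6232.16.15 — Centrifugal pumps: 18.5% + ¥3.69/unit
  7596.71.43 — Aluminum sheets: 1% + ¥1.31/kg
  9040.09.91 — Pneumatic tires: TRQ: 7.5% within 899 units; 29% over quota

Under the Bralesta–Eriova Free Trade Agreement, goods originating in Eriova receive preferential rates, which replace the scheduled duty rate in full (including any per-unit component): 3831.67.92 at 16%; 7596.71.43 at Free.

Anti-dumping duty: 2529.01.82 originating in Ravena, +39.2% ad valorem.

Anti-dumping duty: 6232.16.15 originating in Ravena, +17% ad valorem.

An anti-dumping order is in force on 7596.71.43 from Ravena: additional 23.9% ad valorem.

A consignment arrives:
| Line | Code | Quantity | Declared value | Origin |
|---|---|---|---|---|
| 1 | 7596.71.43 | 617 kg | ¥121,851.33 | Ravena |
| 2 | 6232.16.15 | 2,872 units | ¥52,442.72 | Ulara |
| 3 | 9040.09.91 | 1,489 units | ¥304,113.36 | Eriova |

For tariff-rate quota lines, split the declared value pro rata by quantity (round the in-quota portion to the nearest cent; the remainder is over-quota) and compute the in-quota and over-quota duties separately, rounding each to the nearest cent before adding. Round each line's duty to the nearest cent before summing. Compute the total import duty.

Line 1 (7596.71.43, Ravena, 617 kg, ¥121,851.33):
Base rate for 7596.71.43 is 1% + ¥1.31/kg.
7596.71.43 has an FTA preferential rate, but origin Ravena is not Eriova; base rate stands.
Additional duty on 7596.71.43 from Ravena: +23.9%. Applied ad valorem rate: 1% + 23.9% = 24.9%.
Duty = ¥121,851.33 × 24.9% + 617 × ¥1.31 = ¥31,149.25.
Line 2 (6232.16.15, Ulara, 2,872 units, ¥52,442.72):
Base rate for 6232.16.15 is 18.5% + ¥3.69/unit.
The additional-duty order on 6232.16.15 targets Ravena, not Ulara; it does not apply.
Duty = ¥52,442.72 × 18.5% + 2,872 × ¥3.69 = ¥20,299.58.
Line 3 (9040.09.91, Eriova, 1,489 units, ¥304,113.36):
Code 9040.09.91 is under a tariff-rate quota (threshold 899 units). In-quota: 899 units at 7.5%; over-quota: 590 units at 29%.
Pro-rata value split: in-quota = ¥304,113.36 × 899/1,489 = ¥183,611.76; over-quota = ¥304,113.36 − ¥183,611.76 = ¥120,501.60.
In-quota duty = ¥183,611.76 × 7.5% = ¥13,770.88. Over-quota duty = ¥120,501.60 × 29% = ¥34,945.46.
Line duty = ¥13,770.88 + ¥34,945.46 = ¥48,716.34.
Total = ¥31,149.25 + ¥20,299.58 + ¥48,716.34 = ¥100,165.17.

¥100,165.17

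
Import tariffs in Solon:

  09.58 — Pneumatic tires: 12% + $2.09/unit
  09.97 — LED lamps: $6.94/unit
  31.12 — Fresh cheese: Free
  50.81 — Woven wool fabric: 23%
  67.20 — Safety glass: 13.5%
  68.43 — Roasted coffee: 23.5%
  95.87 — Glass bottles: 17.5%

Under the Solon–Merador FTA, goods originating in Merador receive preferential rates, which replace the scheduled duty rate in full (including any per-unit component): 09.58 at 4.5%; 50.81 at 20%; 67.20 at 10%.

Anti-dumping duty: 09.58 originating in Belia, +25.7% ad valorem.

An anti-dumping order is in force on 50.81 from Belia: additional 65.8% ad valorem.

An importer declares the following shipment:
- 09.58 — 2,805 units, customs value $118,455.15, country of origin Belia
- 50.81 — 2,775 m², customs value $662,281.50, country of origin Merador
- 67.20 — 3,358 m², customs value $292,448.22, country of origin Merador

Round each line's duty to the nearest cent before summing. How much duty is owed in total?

$212,221.16

Line 1 (09.58, Belia, 2,805 units, $118,455.15):
Base rate for 09.58 is 12% + $2.09/unit.
09.58 has an FTA preferential rate, but origin Belia is not Merador; base rate stands.
Additional duty on 09.58 from Belia: +25.7%. Applied ad valorem rate: 12% + 25.7% = 37.7%.
Duty = $118,455.15 × 37.7% + 2,805 × $2.09 = $50,520.04.
Line 2 (50.81, Merador, 2,775 m², $662,281.50):
Base rate for 50.81 is 23%.
Origin Merador qualifies under the Solon–Merador agreement and 50.81 is covered: preferential rate 20% applies instead.
The additional-duty order on 50.81 targets Belia, not Merador; it does not apply.
Duty = $662,281.50 × 20% = $132,456.30.
Line 3 (67.20, Merador, 3,358 m², $292,448.22):
Base rate for 67.20 is 13.5%.
Origin Merador qualifies under the Solon–Merador agreement and 67.20 is covered: preferential rate 10% applies instead.
Duty = $292,448.22 × 10% = $29,244.82.
Total = $50,520.04 + $132,456.30 + $29,244.82 = $212,221.16.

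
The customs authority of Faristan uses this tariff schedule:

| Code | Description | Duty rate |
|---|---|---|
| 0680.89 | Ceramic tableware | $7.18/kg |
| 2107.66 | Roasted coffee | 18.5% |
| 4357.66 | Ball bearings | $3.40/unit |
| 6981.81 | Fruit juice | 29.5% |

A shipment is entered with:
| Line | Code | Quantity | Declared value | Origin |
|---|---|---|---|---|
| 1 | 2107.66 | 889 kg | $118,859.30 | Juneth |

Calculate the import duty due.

$21,988.97

Line 1 (2107.66, Juneth, 889 kg, $118,859.30):
Base rate for 2107.66 is 18.5%.
Duty = $118,859.30 × 18.5% = $21,988.97.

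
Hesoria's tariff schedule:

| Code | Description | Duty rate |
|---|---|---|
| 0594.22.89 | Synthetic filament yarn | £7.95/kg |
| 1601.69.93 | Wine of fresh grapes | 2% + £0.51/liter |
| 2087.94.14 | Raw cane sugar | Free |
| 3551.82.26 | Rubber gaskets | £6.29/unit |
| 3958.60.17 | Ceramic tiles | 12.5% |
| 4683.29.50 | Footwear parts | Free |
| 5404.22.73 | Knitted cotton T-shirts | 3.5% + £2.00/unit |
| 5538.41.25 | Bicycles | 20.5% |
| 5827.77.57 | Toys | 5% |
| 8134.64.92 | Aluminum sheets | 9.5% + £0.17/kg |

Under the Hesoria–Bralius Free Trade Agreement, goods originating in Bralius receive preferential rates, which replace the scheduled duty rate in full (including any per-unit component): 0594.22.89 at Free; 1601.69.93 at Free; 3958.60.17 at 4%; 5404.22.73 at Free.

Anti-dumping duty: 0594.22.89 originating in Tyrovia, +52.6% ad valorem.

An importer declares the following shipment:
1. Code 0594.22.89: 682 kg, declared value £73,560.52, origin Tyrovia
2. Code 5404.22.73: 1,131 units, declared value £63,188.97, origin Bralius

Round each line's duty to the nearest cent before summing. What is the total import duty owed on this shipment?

£44,114.73

Line 1 (0594.22.89, Tyrovia, 682 kg, £73,560.52):
Base rate for 0594.22.89 is £7.95/kg.
0594.22.89 has an FTA preferential rate, but origin Tyrovia is not Bralius; base rate stands.
Additional duty on 0594.22.89 from Tyrovia: +52.6% ad valorem. Applied ad valorem rate = 52.6%.
Duty = £73,560.52 × 52.6% + 682 × £7.95 = £44,114.73.
Line 2 (5404.22.73, Bralius, 1,131 units, £63,188.97):
Base rate for 5404.22.73 is 3.5% + £2.00/unit.
Origin Bralius qualifies under the Hesoria–Bralius agreement and 5404.22.73 is covered: preferential rate Free applies instead.
Duty = £63,188.97 × 0% = £0.00.
Total = £44,114.73 + £0.00 = £44,114.73.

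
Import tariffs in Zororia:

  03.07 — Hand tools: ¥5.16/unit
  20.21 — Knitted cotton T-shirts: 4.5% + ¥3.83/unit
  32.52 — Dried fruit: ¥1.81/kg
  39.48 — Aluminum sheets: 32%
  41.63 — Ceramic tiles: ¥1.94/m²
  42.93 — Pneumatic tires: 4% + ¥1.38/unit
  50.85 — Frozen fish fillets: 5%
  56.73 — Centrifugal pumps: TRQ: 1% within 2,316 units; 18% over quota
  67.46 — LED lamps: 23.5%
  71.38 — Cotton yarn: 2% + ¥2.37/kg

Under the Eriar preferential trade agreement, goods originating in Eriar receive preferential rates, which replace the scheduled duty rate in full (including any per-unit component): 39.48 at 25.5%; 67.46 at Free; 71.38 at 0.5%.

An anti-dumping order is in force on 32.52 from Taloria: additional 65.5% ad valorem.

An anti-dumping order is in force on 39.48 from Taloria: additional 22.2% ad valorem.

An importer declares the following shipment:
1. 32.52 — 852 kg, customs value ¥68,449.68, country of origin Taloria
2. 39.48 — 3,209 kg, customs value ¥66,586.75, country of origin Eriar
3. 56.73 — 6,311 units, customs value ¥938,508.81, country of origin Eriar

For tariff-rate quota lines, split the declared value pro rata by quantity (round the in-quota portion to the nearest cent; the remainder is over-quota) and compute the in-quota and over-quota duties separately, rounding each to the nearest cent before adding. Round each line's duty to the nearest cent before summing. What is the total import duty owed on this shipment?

Line 1 (32.52, Taloria, 852 kg, ¥68,449.68):
Base rate for 32.52 is ¥1.81/kg.
Additional duty on 32.52 from Taloria: +65.5% ad valorem. Applied ad valorem rate = 65.5%.
Duty = ¥68,449.68 × 65.5% + 852 × ¥1.81 = ¥46,376.66.
Line 2 (39.48, Eriar, 3,209 kg, ¥66,586.75):
Base rate for 39.48 is 32%.
Origin Eriar qualifies under the Zororia–Eriar agreement and 39.48 is covered: preferential rate 25.5% applies instead.
The additional-duty order on 39.48 targets Taloria, not Eriar; it does not apply.
Duty = ¥66,586.75 × 25.5% = ¥16,979.62.
Line 3 (56.73, Eriar, 6,311 units, ¥938,508.81):
Code 56.73 is under a tariff-rate quota (threshold 2,316 units). In-quota: 2,316 units at 1%; over-quota: 3,995 units at 18%.
Pro-rata value split: in-quota = ¥938,508.81 × 2,316/6,311 = ¥344,412.36; over-quota = ¥938,508.81 − ¥344,412.36 = ¥594,096.45.
In-quota duty = ¥344,412.36 × 1% = ¥3,444.12. Over-quota duty = ¥594,096.45 × 18% = ¥106,937.36.
Line duty = ¥3,444.12 + ¥106,937.36 = ¥110,381.48.
Total = ¥46,376.66 + ¥16,979.62 + ¥110,381.48 = ¥173,737.76.

¥173,737.76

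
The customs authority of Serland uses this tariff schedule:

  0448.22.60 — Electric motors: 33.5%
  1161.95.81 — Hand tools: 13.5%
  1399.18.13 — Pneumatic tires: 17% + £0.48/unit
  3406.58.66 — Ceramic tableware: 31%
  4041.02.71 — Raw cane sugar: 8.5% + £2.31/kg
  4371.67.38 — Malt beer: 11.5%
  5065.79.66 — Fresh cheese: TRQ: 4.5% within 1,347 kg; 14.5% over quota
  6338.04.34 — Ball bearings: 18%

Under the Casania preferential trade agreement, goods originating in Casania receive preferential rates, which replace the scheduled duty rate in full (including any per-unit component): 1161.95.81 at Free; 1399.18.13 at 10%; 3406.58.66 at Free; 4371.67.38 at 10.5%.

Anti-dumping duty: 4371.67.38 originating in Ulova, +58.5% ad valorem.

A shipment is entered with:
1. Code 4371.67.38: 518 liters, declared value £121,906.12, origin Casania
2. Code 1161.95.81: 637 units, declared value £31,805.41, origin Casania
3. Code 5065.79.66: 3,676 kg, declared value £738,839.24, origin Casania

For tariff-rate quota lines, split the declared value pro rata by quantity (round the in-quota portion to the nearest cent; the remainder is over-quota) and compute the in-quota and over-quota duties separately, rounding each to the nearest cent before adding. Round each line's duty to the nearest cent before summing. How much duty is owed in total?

£92,858.48

Line 1 (4371.67.38, Casania, 518 liters, £121,906.12):
Base rate for 4371.67.38 is 11.5%.
Origin Casania qualifies under the Serland–Casania agreement and 4371.67.38 is covered: preferential rate 10.5% applies instead.
The additional-duty order on 4371.67.38 targets Ulova, not Casania; it does not apply.
Duty = £121,906.12 × 10.5% = £12,800.14.
Line 2 (1161.95.81, Casania, 637 units, £31,805.41):
Base rate for 1161.95.81 is 13.5%.
Origin Casania qualifies under the Serland–Casania agreement and 1161.95.81 is covered: preferential rate Free applies instead.
Duty = £31,805.41 × 0% = £0.00.
Line 3 (5065.79.66, Casania, 3,676 kg, £738,839.24):
Code 5065.79.66 is under a tariff-rate quota (threshold 1,347 kg). In-quota: 1,347 kg at 4.5%; over-quota: 2,329 kg at 14.5%.
Pro-rata value split: in-quota = £738,839.24 × 1,347/3,676 = £270,733.53; over-quota = £738,839.24 − £270,733.53 = £468,105.71.
In-quota duty = £270,733.53 × 4.5% = £12,183.01. Over-quota duty = £468,105.71 × 14.5% = £67,875.33.
Line duty = £12,183.01 + £67,875.33 = £80,058.34.
Total = £12,800.14 + £0.00 + £80,058.34 = £92,858.48.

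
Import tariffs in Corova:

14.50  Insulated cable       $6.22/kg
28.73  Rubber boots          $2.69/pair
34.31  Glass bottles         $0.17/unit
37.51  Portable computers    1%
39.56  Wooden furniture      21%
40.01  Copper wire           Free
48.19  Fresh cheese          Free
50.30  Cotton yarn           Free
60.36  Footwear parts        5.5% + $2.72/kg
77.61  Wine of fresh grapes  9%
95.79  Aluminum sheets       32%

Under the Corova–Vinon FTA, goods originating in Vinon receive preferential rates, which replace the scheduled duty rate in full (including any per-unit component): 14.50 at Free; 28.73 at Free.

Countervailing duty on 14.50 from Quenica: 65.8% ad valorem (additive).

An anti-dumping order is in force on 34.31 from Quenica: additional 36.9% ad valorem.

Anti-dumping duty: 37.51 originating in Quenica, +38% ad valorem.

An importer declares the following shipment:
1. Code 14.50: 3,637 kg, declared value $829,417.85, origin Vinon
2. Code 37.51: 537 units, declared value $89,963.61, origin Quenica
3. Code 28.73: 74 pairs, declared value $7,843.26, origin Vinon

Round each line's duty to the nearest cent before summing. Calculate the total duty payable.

$35,085.81

Line 1 (14.50, Vinon, 3,637 kg, $829,417.85):
Base rate for 14.50 is $6.22/kg.
Origin Vinon qualifies under the Corova–Vinon agreement and 14.50 is covered: preferential rate Free applies instead.
The additional-duty order on 14.50 targets Quenica, not Vinon; it does not apply.
Duty = $829,417.85 × 0% = $0.00.
Line 2 (37.51, Quenica, 537 units, $89,963.61):
Base rate for 37.51 is 1%.
Additional duty on 37.51 from Quenica: +38%. Applied ad valorem rate: 1% + 38% = 39%.
Duty = $89,963.61 × 39% = $35,085.81.
Line 3 (28.73, Vinon, 74 pairs, $7,843.26):
Base rate for 28.73 is $2.69/pair.
Origin Vinon qualifies under the Corova–Vinon agreement and 28.73 is covered: preferential rate Free applies instead.
Duty = $7,843.26 × 0% = $0.00.
Total = $0.00 + $35,085.81 + $0.00 = $35,085.81.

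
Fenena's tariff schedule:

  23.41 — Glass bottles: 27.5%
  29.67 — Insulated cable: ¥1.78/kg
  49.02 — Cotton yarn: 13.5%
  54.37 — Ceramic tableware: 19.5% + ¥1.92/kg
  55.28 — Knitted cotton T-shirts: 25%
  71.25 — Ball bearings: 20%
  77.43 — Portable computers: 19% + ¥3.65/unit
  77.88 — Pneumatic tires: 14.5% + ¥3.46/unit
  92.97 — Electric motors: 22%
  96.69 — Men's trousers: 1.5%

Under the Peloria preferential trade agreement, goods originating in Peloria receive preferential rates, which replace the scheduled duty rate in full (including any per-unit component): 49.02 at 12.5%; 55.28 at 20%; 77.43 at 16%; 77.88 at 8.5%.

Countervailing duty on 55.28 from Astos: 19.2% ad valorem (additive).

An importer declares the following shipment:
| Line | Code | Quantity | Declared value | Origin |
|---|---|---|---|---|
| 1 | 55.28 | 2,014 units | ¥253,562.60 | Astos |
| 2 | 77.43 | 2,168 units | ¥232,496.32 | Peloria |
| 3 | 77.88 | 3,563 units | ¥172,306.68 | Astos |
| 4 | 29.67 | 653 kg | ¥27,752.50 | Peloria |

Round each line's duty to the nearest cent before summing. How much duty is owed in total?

Line 1 (55.28, Astos, 2,014 units, ¥253,562.60):
Base rate for 55.28 is 25%.
55.28 has an FTA preferential rate, but origin Astos is not Peloria; base rate stands.
Additional duty on 55.28 from Astos: +19.2%. Applied ad valorem rate: 25% + 19.2% = 44.2%.
Duty = ¥253,562.60 × 44.2% = ¥112,074.67.
Line 2 (77.43, Peloria, 2,168 units, ¥232,496.32):
Base rate for 77.43 is 19% + ¥3.65/unit.
Origin Peloria qualifies under the Fenena–Peloria agreement and 77.43 is covered: preferential rate 16% applies instead.
Duty = ¥232,496.32 × 16% = ¥37,199.41.
Line 3 (77.88, Astos, 3,563 units, ¥172,306.68):
Base rate for 77.88 is 14.5% + ¥3.46/unit.
77.88 has an FTA preferential rate, but origin Astos is not Peloria; base rate stands.
Duty = ¥172,306.68 × 14.5% + 3,563 × ¥3.46 = ¥37,312.45.
Line 4 (29.67, Peloria, 653 kg, ¥27,752.50):
Base rate for 29.67 is ¥1.78/kg.
Origin Peloria is the FTA partner but 29.67 is not on the preference list; base rate stands.
Duty = 653 × ¥1.78 = ¥1,162.34.
Total = ¥112,074.67 + ¥37,199.41 + ¥37,312.45 + ¥1,162.34 = ¥187,748.87.

¥187,748.87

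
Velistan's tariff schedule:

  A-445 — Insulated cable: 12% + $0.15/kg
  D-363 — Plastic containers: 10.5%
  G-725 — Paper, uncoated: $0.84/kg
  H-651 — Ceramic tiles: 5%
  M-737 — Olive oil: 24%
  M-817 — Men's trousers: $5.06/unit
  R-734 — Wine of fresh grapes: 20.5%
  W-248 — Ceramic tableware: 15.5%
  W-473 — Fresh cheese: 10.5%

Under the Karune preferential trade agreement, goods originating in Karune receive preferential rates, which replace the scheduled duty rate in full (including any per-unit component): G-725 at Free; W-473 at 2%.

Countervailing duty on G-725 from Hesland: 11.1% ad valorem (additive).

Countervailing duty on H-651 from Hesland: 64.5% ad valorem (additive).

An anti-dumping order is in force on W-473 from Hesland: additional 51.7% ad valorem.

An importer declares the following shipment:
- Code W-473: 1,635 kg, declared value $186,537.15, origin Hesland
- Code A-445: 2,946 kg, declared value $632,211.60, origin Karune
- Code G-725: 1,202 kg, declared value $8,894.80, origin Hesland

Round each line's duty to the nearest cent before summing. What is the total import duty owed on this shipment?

$194,330.40

Line 1 (W-473, Hesland, 1,635 kg, $186,537.15):
Base rate for W-473 is 10.5%.
W-473 has an FTA preferential rate, but origin Hesland is not Karune; base rate stands.
Additional duty on W-473 from Hesland: +51.7%. Applied ad valorem rate: 10.5% + 51.7% = 62.2%.
Duty = $186,537.15 × 62.2% = $116,026.11.
Line 2 (A-445, Karune, 2,946 kg, $632,211.60):
Base rate for A-445 is 12% + $0.15/kg.
Origin Karune is the FTA partner but A-445 is not on the preference list; base rate stands.
Duty = $632,211.60 × 12% + 2,946 × $0.15 = $76,307.29.
Line 3 (G-725, Hesland, 1,202 kg, $8,894.80):
Base rate for G-725 is $0.84/kg.
G-725 has an FTA preferential rate, but origin Hesland is not Karune; base rate stands.
Additional duty on G-725 from Hesland: +11.1% ad valorem. Applied ad valorem rate = 11.1%.
Duty = $8,894.80 × 11.1% + 1,202 × $0.84 = $1,997.00.
Total = $116,026.11 + $76,307.29 + $1,997.00 = $194,330.40.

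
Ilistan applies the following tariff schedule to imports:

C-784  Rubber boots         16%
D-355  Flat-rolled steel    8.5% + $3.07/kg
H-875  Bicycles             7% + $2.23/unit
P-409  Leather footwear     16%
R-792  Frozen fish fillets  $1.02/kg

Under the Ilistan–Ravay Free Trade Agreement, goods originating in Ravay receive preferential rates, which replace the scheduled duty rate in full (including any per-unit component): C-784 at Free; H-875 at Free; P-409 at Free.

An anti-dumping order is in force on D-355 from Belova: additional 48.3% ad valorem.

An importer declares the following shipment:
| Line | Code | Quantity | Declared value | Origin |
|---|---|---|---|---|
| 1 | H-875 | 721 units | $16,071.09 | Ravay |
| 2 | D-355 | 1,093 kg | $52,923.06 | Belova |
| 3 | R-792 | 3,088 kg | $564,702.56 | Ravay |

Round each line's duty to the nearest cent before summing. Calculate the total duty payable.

$36,565.57

Line 1 (H-875, Ravay, 721 units, $16,071.09):
Base rate for H-875 is 7% + $2.23/unit.
Origin Ravay qualifies under the Ilistan–Ravay agreement and H-875 is covered: preferential rate Free applies instead.
Duty = $16,071.09 × 0% = $0.00.
Line 2 (D-355, Belova, 1,093 kg, $52,923.06):
Base rate for D-355 is 8.5% + $3.07/kg.
Additional duty on D-355 from Belova: +48.3%. Applied ad valorem rate: 8.5% + 48.3% = 56.8%.
Duty = $52,923.06 × 56.8% + 1,093 × $3.07 = $33,415.81.
Line 3 (R-792, Ravay, 3,088 kg, $564,702.56):
Base rate for R-792 is $1.02/kg.
Origin Ravay is the FTA partner but R-792 is not on the preference list; base rate stands.
Duty = 3,088 × $1.02 = $3,149.76.
Total = $0.00 + $33,415.81 + $3,149.76 = $36,565.57.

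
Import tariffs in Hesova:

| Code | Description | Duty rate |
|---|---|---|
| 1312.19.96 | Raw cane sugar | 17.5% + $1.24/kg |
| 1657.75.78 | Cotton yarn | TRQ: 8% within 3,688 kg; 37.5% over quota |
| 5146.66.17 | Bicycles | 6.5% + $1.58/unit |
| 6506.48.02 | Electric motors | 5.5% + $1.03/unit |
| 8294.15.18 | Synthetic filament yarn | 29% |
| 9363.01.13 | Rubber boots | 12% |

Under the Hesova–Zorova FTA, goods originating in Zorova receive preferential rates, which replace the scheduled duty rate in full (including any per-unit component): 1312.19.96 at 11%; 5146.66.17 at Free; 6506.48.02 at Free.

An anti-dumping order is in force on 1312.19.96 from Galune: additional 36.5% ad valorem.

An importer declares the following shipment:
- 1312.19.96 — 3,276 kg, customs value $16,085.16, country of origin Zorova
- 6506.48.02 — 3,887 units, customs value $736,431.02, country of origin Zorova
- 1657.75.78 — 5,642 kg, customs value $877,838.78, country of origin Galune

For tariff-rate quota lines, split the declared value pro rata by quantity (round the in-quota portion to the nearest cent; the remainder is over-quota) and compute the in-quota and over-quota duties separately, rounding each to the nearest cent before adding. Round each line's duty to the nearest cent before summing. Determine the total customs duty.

Line 1 (1312.19.96, Zorova, 3,276 kg, $16,085.16):
Base rate for 1312.19.96 is 17.5% + $1.24/kg.
Origin Zorova qualifies under the Hesova–Zorova agreement and 1312.19.96 is covered: preferential rate 11% applies instead.
The additional-duty order on 1312.19.96 targets Galune, not Zorova; it does not apply.
Duty = $16,085.16 × 11% = $1,769.37.
Line 2 (6506.48.02, Zorova, 3,887 units, $736,431.02):
Base rate for 6506.48.02 is 5.5% + $1.03/unit.
Origin Zorova qualifies under the Hesova–Zorova agreement and 6506.48.02 is covered: preferential rate Free applies instead.
Duty = $736,431.02 × 0% = $0.00.
Line 3 (1657.75.78, Galune, 5,642 kg, $877,838.78):
Code 1657.75.78 is under a tariff-rate quota (threshold 3,688 kg). In-quota: 3,688 kg at 8%; over-quota: 1,954 kg at 37.5%.
Pro-rata value split: in-quota = $877,838.78 × 3,688/5,642 = $573,815.92; over-quota = $877,838.78 − $573,815.92 = $304,022.86.
In-quota duty = $573,815.92 × 8% = $45,905.27. Over-quota duty = $304,022.86 × 37.5% = $114,008.57.
Line duty = $45,905.27 + $114,008.57 = $159,913.84.
Total = $1,769.37 + $0.00 + $159,913.84 = $161,683.21.

$161,683.21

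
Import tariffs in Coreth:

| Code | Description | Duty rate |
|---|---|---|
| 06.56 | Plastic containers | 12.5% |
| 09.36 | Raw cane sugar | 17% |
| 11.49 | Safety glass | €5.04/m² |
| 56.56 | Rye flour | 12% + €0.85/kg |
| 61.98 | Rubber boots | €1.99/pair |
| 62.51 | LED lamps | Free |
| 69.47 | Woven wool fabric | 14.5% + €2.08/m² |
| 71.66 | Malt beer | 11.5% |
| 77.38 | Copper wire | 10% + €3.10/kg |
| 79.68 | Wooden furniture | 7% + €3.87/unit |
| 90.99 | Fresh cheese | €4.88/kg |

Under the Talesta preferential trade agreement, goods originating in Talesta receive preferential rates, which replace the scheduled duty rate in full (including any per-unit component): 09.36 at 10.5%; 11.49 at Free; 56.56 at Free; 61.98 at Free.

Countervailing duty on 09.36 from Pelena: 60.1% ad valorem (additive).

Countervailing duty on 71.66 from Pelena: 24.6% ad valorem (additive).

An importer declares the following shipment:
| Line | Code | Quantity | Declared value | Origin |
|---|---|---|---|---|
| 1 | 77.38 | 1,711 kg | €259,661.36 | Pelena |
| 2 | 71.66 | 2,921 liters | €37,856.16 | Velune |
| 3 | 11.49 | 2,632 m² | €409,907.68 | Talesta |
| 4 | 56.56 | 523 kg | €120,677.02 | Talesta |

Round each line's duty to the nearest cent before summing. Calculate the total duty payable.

€35,623.70

Line 1 (77.38, Pelena, 1,711 kg, €259,661.36):
Base rate for 77.38 is 10% + €3.10/kg.
Duty = €259,661.36 × 10% + 1,711 × €3.10 = €31,270.24.
Line 2 (71.66, Velune, 2,921 liters, €37,856.16):
Base rate for 71.66 is 11.5%.
The additional-duty order on 71.66 targets Pelena, not Velune; it does not apply.
Duty = €37,856.16 × 11.5% = €4,353.46.
Line 3 (11.49, Talesta, 2,632 m², €409,907.68):
Base rate for 11.49 is €5.04/m².
Origin Talesta qualifies under the Coreth–Talesta agreement and 11.49 is covered: preferential rate Free applies instead.
Duty = €409,907.68 × 0% = €0.00.
Line 4 (56.56, Talesta, 523 kg, €120,677.02):
Base rate for 56.56 is 12% + €0.85/kg.
Origin Talesta qualifies under the Coreth–Talesta agreement and 56.56 is covered: preferential rate Free applies instead.
Duty = €120,677.02 × 0% = €0.00.
Total = €31,270.24 + €4,353.46 + €0.00 + €0.00 = €35,623.70.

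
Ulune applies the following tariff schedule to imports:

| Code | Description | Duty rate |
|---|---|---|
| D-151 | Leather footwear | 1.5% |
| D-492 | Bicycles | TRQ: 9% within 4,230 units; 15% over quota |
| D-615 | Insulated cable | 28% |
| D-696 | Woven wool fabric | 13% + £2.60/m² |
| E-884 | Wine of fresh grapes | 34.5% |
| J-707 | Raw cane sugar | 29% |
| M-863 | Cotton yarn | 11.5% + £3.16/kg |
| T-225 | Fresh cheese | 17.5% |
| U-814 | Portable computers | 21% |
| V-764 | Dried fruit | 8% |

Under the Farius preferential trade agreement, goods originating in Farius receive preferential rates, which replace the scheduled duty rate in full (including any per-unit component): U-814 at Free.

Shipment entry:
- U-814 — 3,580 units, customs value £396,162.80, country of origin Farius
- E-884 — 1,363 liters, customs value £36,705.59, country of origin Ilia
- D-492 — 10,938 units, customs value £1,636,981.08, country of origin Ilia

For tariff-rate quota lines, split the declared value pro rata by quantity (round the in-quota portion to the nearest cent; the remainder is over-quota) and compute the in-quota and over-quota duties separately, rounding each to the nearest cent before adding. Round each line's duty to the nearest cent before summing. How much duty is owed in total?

Line 1 (U-814, Farius, 3,580 units, £396,162.80):
Base rate for U-814 is 21%.
Origin Farius qualifies under the Ulune–Farius agreement and U-814 is covered: preferential rate Free applies instead.
Duty = £396,162.80 × 0% = £0.00.
Line 2 (E-884, Ilia, 1,363 liters, £36,705.59):
Base rate for E-884 is 34.5%.
Duty = £36,705.59 × 34.5% = £12,663.43.
Line 3 (D-492, Ilia, 10,938 units, £1,636,981.08):
Code D-492 is under a tariff-rate quota (threshold 4,230 units). In-quota: 4,230 units at 9%; over-quota: 6,708 units at 15%.
Pro-rata value split: in-quota = £1,636,981.08 × 4,230/10,938 = £633,061.80; over-quota = £1,636,981.08 − £633,061.80 = £1,003,919.28.
In-quota duty = £633,061.80 × 9% = £56,975.56. Over-quota duty = £1,003,919.28 × 15% = £150,587.89.
Line duty = £56,975.56 + £150,587.89 = £207,563.45.
Total = £0.00 + £12,663.43 + £207,563.45 = £220,226.88.

£220,226.88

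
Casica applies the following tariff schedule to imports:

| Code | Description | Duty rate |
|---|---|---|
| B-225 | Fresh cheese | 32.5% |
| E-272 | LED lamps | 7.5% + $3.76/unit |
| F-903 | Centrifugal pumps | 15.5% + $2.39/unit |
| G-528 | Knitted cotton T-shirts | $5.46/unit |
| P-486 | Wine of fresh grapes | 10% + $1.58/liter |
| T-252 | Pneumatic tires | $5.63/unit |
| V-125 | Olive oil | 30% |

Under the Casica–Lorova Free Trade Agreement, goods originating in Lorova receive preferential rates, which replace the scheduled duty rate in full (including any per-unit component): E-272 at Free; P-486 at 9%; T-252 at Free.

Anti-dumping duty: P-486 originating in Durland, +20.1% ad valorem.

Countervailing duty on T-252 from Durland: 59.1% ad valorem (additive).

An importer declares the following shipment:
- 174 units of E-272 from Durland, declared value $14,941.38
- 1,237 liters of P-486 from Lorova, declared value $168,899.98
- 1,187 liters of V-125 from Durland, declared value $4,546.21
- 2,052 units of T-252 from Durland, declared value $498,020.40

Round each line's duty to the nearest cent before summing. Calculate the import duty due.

$324,222.52

Line 1 (E-272, Durland, 174 units, $14,941.38):
Base rate for E-272 is 7.5% + $3.76/unit.
E-272 has an FTA preferential rate, but origin Durland is not Lorova; base rate stands.
Duty = $14,941.38 × 7.5% + 174 × $3.76 = $1,774.84.
Line 2 (P-486, Lorova, 1,237 liters, $168,899.98):
Base rate for P-486 is 10% + $1.58/liter.
Origin Lorova qualifies under the Casica–Lorova agreement and P-486 is covered: preferential rate 9% applies instead.
The additional-duty order on P-486 targets Durland, not Lorova; it does not apply.
Duty = $168,899.98 × 9% = $15,201.00.
Line 3 (V-125, Durland, 1,187 liters, $4,546.21):
Base rate for V-125 is 30%.
Duty = $4,546.21 × 30% = $1,363.86.
Line 4 (T-252, Durland, 2,052 units, $498,020.40):
Base rate for T-252 is $5.63/unit.
T-252 has an FTA preferential rate, but origin Durland is not Lorova; base rate stands.
Additional duty on T-252 from Durland: +59.1% ad valorem. Applied ad valorem rate = 59.1%.
Duty = $498,020.40 × 59.1% + 2,052 × $5.63 = $305,882.82.
Total = $1,774.84 + $15,201.00 + $1,363.86 + $305,882.82 = $324,222.52.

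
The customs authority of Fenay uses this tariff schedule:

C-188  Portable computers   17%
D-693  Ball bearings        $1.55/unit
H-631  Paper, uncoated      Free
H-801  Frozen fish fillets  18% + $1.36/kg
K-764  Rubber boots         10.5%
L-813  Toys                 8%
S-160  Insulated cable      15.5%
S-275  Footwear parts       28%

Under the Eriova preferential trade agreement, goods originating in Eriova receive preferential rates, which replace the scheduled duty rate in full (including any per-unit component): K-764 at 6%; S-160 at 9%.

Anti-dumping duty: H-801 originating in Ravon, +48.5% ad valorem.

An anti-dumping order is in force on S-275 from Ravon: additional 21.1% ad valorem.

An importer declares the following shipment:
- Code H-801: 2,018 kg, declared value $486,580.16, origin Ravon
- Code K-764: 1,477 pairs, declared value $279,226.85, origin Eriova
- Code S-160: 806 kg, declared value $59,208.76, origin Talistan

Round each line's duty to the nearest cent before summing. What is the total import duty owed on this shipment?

$352,251.26

Line 1 (H-801, Ravon, 2,018 kg, $486,580.16):
Base rate for H-801 is 18% + $1.36/kg.
Additional duty on H-801 from Ravon: +48.5%. Applied ad valorem rate: 18% + 48.5% = 66.5%.
Duty = $486,580.16 × 66.5% + 2,018 × $1.36 = $326,320.29.
Line 2 (K-764, Eriova, 1,477 pairs, $279,226.85):
Base rate for K-764 is 10.5%.
Origin Eriova qualifies under the Fenay–Eriova agreement and K-764 is covered: preferential rate 6% applies instead.
Duty = $279,226.85 × 6% = $16,753.61.
Line 3 (S-160, Talistan, 806 kg, $59,208.76):
Base rate for S-160 is 15.5%.
S-160 has an FTA preferential rate, but origin Talistan is not Eriova; base rate stands.
Duty = $59,208.76 × 15.5% = $9,177.36.
Total = $326,320.29 + $16,753.61 + $9,177.36 = $352,251.26.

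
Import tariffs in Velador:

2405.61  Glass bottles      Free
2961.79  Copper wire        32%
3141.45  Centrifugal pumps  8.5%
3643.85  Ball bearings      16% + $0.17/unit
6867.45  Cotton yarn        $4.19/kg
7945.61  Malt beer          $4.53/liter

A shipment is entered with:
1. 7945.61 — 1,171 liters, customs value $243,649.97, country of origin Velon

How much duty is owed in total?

$5,304.63

Line 1 (7945.61, Velon, 1,171 liters, $243,649.97):
Base rate for 7945.61 is $4.53/liter.
Duty = 1,171 × $4.53 = $5,304.63.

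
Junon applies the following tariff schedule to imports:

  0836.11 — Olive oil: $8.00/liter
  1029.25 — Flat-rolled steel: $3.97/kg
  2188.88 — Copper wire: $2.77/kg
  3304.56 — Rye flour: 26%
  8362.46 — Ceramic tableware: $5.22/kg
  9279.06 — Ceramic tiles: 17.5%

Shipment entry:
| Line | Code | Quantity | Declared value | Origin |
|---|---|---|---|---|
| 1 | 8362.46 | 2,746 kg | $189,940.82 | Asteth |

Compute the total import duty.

Line 1 (8362.46, Asteth, 2,746 kg, $189,940.82):
Base rate for 8362.46 is $5.22/kg.
Duty = 2,746 × $5.22 = $14,334.12.

$14,334.12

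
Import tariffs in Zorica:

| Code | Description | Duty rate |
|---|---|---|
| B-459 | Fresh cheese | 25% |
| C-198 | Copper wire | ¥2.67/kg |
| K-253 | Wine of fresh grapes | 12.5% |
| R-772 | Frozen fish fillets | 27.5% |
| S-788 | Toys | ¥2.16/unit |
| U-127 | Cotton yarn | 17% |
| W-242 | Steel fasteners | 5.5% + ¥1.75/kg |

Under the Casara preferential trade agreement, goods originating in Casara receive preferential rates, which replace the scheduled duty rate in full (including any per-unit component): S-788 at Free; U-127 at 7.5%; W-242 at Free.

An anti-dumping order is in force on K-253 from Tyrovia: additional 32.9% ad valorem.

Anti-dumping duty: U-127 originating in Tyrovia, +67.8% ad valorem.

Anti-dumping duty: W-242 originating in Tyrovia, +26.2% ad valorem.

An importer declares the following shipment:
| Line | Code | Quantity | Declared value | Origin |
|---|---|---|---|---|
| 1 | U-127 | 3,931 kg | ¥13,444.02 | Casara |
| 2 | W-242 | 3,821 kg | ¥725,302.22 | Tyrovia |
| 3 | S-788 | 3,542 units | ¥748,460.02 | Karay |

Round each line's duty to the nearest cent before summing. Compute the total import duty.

Line 1 (U-127, Casara, 3,931 kg, ¥13,444.02):
Base rate for U-127 is 17%.
Origin Casara qualifies under the Zorica–Casara agreement and U-127 is covered: preferential rate 7.5% applies instead.
The additional-duty order on U-127 targets Tyrovia, not Casara; it does not apply.
Duty = ¥13,444.02 × 7.5% = ¥1,008.30.
Line 2 (W-242, Tyrovia, 3,821 kg, ¥725,302.22):
Base rate for W-242 is 5.5% + ¥1.75/kg.
W-242 has an FTA preferential rate, but origin Tyrovia is not Casara; base rate stands.
Additional duty on W-242 from Tyrovia: +26.2%. Applied ad valorem rate: 5.5% + 26.2% = 31.7%.
Duty = ¥725,302.22 × 31.7% + 3,821 × ¥1.75 = ¥236,607.55.
Line 3 (S-788, Karay, 3,542 units, ¥748,460.02):
Base rate for S-788 is ¥2.16/unit.
S-788 has an FTA preferential rate, but origin Karay is not Casara; base rate stands.
Duty = 3,542 × ¥2.16 = ¥7,650.72.
Total = ¥1,008.30 + ¥236,607.55 + ¥7,650.72 = ¥245,266.57.

¥245,266.57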